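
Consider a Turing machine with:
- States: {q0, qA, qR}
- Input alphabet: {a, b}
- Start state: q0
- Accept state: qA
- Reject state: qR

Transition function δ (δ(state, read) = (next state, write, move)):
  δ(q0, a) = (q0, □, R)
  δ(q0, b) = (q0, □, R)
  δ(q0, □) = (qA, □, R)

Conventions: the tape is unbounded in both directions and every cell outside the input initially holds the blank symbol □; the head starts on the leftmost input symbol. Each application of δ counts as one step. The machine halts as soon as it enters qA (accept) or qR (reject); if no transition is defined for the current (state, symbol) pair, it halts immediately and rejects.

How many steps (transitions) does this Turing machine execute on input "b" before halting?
Step 0: [q0]b (head at position 0)
Step 1: δ(q0, b) = (q0, □, R)  ⊢  □[q0]□ (head at position 1)
Step 2: δ(q0, □) = (qA, □, R)  ⊢  □□[qA]□ (head at position 2)
The machine is in qA, so it halts and accepts.
Number of transitions executed: 2.

Final answer: 2 steps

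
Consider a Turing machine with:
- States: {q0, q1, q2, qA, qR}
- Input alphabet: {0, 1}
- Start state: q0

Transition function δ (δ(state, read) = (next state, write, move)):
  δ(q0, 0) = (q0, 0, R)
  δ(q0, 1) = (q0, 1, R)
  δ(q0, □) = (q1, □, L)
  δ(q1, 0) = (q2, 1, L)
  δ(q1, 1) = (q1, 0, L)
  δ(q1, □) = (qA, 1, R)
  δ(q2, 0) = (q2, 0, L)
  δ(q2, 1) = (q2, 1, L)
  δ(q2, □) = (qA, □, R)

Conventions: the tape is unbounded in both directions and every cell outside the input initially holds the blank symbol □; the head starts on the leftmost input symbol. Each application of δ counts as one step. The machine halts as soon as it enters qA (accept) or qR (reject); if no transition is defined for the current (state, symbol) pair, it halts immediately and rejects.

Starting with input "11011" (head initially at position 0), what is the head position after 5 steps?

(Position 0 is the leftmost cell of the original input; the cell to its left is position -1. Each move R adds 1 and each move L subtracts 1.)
Step 0: [q0]11011 (head at position 0)
Step 1: δ(q0, 1) = (q0, 1, R)  ⊢  1[q0]1011 (head at position 1)
Step 2: δ(q0, 1) = (q0, 1, R)  ⊢  11[q0]011 (head at position 2)
Step 3: δ(q0, 0) = (q0, 0, R)  ⊢  110[q0]11 (head at position 3)
Step 4: δ(q0, 1) = (q0, 1, R)  ⊢  1101[q0]1 (head at position 4)
Step 5: δ(q0, 1) = (q0, 1, R)  ⊢  11011[q0]□ (head at position 5)
Head position after 5 steps: 5

Final answer: Position 5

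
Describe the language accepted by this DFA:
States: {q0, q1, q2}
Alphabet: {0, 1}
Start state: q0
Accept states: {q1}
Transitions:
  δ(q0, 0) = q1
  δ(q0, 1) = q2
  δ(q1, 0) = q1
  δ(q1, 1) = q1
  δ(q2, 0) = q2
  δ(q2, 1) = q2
Analyzing the DFA structure:
Start state: q0
Accept states: {q1}
Interpreting what each state remembers (checking against the transitions):
  q0: nothing has been read yet
  q1: the first symbol was 0
  q2: the first symbol was 1 (trap state)
  δ(q0, 0): in q0 (nothing has been read yet), after reading 0 we have: the first symbol was 0 → q1
  δ(q0, 1): in q0 (nothing has been read yet), after reading 1 we have: the first symbol was 1 (trap state) → q2
  δ(q1, 0): in q1 (the first symbol was 0), after reading 0 we have: the first symbol was 0 → q1
  δ(q1, 1): in q1 (the first symbol was 0), after reading 1 we have: the first symbol was 0 → q1
  δ(q2, 0): in q2 (the first symbol was 1 (trap state)), after reading 0 we have: the first symbol was 1 (trap state) → q2
  δ(q2, 1): in q2 (the first symbol was 1 (trap state)), after reading 1 we have: the first symbol was 1 (trap state) → q2
A string is accepted iff it ends in {q1}, i.e. the first symbol was 0.
Language: All binary strings starting with 0

Final answer: All binary strings starting with 0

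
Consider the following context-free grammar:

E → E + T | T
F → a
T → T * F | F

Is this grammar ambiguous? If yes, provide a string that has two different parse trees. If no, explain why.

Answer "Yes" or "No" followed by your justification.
This is the standard stratified expression grammar: '+' is introduced only by the left-recursive rule E → E + T and '*' only by the left-recursive rule T → T * F, with F → a. For any string, the last '+' must be the one produced at the root E (everything after it is a T containing no '+'), and likewise within each T the last '*' is produced at its root. This fixes the parse tree uniquely (left-associative, '*' binding tighter than '+'), so every string has exactly one parse tree.

Final answer: No - the grammar is unambiguous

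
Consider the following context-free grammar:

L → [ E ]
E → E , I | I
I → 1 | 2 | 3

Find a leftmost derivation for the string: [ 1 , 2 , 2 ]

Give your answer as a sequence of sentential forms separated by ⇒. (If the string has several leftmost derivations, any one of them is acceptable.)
Start with L.
Step 1: the leftmost non-terminal is L; apply L → [ E ]:  [ E ]
Step 2: the leftmost non-terminal is E; apply E → E , I:  [ E , I ]
Step 3: the leftmost non-terminal is E; apply E → E , I:  [ E , I , I ]
Step 4: the leftmost non-terminal is E; apply E → I:  [ I , I , I ]
Step 5: the leftmost non-terminal is I; apply I → 1:  [ 1 , I , I ]
Step 6: the leftmost non-terminal is I; apply I → 2:  [ 1 , 2 , I ]
Step 7: the leftmost non-terminal is I; apply I → 2:  [ 1 , 2 , 2 ]

Final answer: L ⇒ [ E ] ⇒ [ E , I ] ⇒ [ E , I , I ] ⇒ [ I , I , I ] ⇒ [ 1 , I , I ] ⇒ [ 1 , 2 , I ] ⇒ [ 1 , 2 , 2 ]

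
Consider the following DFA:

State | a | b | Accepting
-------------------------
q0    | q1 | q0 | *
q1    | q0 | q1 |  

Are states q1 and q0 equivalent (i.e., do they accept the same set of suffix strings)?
Try the suffix ε (the empty string).
From q1: q1 — not accepting.
From q0: q0 — accepting.
The two states disagree on this suffix, so they are not equivalent.

Final answer: No. Distinguishing string: ε (the empty string) - accepted from q0 but not from q1.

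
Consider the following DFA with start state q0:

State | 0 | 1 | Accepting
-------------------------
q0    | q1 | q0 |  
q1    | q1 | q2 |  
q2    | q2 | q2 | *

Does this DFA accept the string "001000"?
Start in q0.
Read '0': q0 → q1
Read '0': q1 → q1
Read '1': q1 → q2
Read '0': q2 → q2
Read '0': q2 → q2
Read '0': q2 → q2
Final state q2 is accepting, so the string is accepted.

Final answer: Yes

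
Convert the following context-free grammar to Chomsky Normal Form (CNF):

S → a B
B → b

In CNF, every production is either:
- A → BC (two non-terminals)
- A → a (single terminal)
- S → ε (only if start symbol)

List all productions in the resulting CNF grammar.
The grammar has no ε-productions or unit productions to eliminate.
S → a B has terminal a in a right-hand side of length ≥ 2: introduce T_a → a and use T_a in place of a.
B → b is already in CNF (single terminal) – keep it.
S → a B becomes S → T_a B.
Resulting CNF grammar (3 productions): T_a → a; B → b; S → T_a B

Final answer: T_a → a; B → b; S → T_a B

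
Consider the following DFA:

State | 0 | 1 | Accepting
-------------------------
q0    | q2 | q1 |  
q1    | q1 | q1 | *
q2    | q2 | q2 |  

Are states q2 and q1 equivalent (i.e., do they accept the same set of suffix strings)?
Try the suffix ε (the empty string).
From q2: q2 — not accepting.
From q1: q1 — accepting.
The two states disagree on this suffix, so they are not equivalent.

Final answer: No. Distinguishing string: ε (the empty string) - accepted from q1 but not from q2.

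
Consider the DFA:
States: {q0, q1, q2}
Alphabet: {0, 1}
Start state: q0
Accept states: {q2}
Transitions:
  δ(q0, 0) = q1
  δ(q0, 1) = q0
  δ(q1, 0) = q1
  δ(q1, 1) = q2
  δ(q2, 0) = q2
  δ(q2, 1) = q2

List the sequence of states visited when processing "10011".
Starting at q0
Read '1': q0 -> q0
Read '0': q0 -> q1
Read '0': q1 -> q1
Read '1': q1 -> q2
Read '1': q2 -> q2

Final answer: q0 -> q0 -> q1 -> q1 -> q2 -> q2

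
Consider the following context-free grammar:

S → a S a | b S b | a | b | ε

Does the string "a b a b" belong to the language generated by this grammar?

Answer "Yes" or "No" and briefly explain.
Every production places the same symbol at both ends (or yields a single symbol / ε), so every derived string is a palindrome. a b a b reversed is b a b a ≠ a b a b, so it is not a palindrome and cannot be derived (already the first step fails: the string starts with a but ends with b, so neither S → a S a nor S → b S b fits).

Final answer: No - no valid derivation exists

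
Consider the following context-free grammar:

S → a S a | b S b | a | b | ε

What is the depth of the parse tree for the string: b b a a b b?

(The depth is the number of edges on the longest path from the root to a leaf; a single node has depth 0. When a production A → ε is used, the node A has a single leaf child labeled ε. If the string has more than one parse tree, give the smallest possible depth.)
The string has even length 6, so its (unique) parse tree peels off matching outer symbols: S → b S b, S → b S b, S → a S a, and finally S → ε for the empty middle.
The S nodes are at depths 0..3; the ε leaf under the innermost S is at depth 4 (terminal leaves are at depths 1..3).
Depth = 4.

Final answer: 4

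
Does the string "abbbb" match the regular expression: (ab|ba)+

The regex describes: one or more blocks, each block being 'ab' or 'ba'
No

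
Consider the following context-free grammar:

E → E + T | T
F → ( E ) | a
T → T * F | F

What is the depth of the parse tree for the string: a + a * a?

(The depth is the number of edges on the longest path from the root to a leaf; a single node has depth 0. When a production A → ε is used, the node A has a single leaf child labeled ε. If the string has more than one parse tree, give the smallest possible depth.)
The grammar is unambiguous; the parse tree of a + a * a is:
E → E + T at the root (depth 0).
  Left E (depth 1) → T (2) → F (3) → a (4).
  Right T (depth 1) → T * F; that T (2) → F (3) → a (4); F (2) → a (3).
The longest root-to-leaf paths have 4 edges.
Depth = 4.

Final answer: 4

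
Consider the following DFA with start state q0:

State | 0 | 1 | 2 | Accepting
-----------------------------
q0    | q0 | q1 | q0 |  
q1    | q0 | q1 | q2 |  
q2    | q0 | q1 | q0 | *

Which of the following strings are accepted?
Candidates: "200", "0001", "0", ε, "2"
"200": q0 → q0 → q0 → q0; q0 is not accepting → rejected
"0001": q0 → q0 → q0 → q0 → q1; q1 is not accepting → rejected
"0": q0 → q0; q0 is not accepting → rejected
ε: q0; q0 is not accepting → rejected
"2": q0 → q0; q0 is not accepting → rejected

Final answer: None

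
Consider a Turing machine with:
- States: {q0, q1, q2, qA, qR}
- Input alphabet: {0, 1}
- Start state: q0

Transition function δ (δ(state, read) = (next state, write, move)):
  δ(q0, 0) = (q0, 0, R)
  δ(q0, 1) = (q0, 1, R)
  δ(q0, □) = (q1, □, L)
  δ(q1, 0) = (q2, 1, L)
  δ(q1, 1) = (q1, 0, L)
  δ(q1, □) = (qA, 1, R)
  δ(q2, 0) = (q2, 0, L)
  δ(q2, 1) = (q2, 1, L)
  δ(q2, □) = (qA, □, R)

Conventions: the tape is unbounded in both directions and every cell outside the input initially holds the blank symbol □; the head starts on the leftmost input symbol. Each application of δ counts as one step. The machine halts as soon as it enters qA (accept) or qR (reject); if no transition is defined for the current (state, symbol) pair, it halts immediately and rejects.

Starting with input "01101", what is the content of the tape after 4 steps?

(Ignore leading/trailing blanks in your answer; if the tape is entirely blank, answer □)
Step 0: [q0]01101 (head at position 0)
Step 1: δ(q0, 0) = (q0, 0, R)  ⊢  0[q0]1101 (head at position 1)
Step 2: δ(q0, 1) = (q0, 1, R)  ⊢  01[q0]101 (head at position 2)
Step 3: δ(q0, 1) = (q0, 1, R)  ⊢  011[q0]01 (head at position 3)
Step 4: δ(q0, 0) = (q0, 0, R)  ⊢  0110[q0]1 (head at position 4)
Tape after 4 steps (ignoring surrounding blanks): 01101

Final answer: Tape: 01101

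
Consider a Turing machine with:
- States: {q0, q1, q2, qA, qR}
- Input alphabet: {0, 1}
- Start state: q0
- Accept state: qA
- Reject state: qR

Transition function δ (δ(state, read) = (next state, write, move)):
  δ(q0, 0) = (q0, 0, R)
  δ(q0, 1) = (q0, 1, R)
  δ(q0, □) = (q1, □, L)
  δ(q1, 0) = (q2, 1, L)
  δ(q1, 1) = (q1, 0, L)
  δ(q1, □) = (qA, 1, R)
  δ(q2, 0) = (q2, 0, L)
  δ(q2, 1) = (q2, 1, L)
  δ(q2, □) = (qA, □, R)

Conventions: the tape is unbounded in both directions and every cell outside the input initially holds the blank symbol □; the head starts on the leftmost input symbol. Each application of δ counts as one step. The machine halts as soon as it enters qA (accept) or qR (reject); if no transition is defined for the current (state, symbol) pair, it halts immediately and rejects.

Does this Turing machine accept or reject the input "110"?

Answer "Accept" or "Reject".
Step 0: [q0]110 (head at position 0)
Step 1: δ(q0, 1) = (q0, 1, R)  ⊢  1[q0]10 (head at position 1)
Step 2: δ(q0, 1) = (q0, 1, R)  ⊢  11[q0]0 (head at position 2)
Step 3: δ(q0, 0) = (q0, 0, R)  ⊢  110[q0]□ (head at position 3)
Step 4: δ(q0, □) = (q1, □, L)  ⊢  11[q1]0□ (head at position 2)
Step 5: δ(q1, 0) = (q2, 1, L)  ⊢  1[q2]11□ (head at position 1)
Step 6: δ(q2, 1) = (q2, 1, L)  ⊢  [q2]111□ (head at position 0)
Step 7: δ(q2, 1) = (q2, 1, L)  ⊢  [q2]□111□ (head at position -1)
Step 8: δ(q2, □) = (qA, □, R)  ⊢  □[qA]111□ (head at position 0)
The machine is in qA, so it halts and accepts.

Final answer: Accept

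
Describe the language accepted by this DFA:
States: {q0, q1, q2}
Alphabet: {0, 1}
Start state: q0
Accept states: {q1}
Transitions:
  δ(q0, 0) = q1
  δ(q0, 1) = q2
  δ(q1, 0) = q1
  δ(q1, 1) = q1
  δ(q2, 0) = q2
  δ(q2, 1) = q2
Analyzing the DFA structure:
Start state: q0
Accept states: {q1}
Interpreting what each state remembers (checking against the transitions):
  q0: nothing has been read yet
  q1: the first symbol was 0
  q2: the first symbol was 1 (trap state)
  δ(q0, 0): in q0 (nothing has been read yet), after reading 0 we have: the first symbol was 0 → q1
  δ(q0, 1): in q0 (nothing has been read yet), after reading 1 we have: the first symbol was 1 (trap state) → q2
  δ(q1, 0): in q1 (the first symbol was 0), after reading 0 we have: the first symbol was 0 → q1
  δ(q1, 1): in q1 (the first symbol was 0), after reading 1 we have: the first symbol was 0 → q1
  δ(q2, 0): in q2 (the first symbol was 1 (trap state)), after reading 0 we have: the first symbol was 1 (trap state) → q2
  δ(q2, 1): in q2 (the first symbol was 1 (trap state)), after reading 1 we have: the first symbol was 1 (trap state) → q2
A string is accepted iff it ends in {q1}, i.e. the first symbol was 0.
Language: All binary strings starting with 0

Final answer: All binary strings starting with 0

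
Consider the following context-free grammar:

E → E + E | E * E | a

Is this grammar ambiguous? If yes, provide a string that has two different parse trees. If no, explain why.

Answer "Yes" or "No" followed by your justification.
Two different leftmost derivations of a + a * a:
  (1) E ⇒ E + E ⇒ a + E ⇒ a + E * E ⇒ a + a * E ⇒ a + a * a   (tree groups a + (a * a))
  (2) E ⇒ E * E ⇒ E + E * E ⇒ a + E * E ⇒ a + a * E ⇒ a + a * a   (tree groups (a + a) * a)
Two distinct leftmost derivations = two distinct parse trees, so the grammar is ambiguous.

Final answer: Yes - the string 'a + a * a' has two distinct leftmost derivations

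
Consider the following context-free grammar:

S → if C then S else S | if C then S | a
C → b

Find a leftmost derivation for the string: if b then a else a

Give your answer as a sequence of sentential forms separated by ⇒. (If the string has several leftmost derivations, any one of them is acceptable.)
Start with S.
Step 1: the leftmost non-terminal is S; apply S → if C then S else S:  if C then S else S
Step 2: the leftmost non-terminal is C; apply C → b:  if b then S else S
Step 3: the leftmost non-terminal is S; apply S → a:  if b then a else S
Step 4: the leftmost non-terminal is S; apply S → a:  if b then a else a

Final answer: S ⇒ if C then S else S ⇒ if b then S else S ⇒ if b then a else S ⇒ if b then a else a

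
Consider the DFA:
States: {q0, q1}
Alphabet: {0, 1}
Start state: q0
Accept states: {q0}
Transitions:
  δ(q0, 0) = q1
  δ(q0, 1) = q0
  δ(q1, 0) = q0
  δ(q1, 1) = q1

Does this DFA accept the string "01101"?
Processing string "01101":
  q0 --0--> q1
  q1 --1--> q1
  q1 --1--> q1
  q1 --0--> q0
  q0 --1--> q0
Final state: q0
Accept states: {q0}
q0 is an accept state, so the string is accepted.

Final answer: Yes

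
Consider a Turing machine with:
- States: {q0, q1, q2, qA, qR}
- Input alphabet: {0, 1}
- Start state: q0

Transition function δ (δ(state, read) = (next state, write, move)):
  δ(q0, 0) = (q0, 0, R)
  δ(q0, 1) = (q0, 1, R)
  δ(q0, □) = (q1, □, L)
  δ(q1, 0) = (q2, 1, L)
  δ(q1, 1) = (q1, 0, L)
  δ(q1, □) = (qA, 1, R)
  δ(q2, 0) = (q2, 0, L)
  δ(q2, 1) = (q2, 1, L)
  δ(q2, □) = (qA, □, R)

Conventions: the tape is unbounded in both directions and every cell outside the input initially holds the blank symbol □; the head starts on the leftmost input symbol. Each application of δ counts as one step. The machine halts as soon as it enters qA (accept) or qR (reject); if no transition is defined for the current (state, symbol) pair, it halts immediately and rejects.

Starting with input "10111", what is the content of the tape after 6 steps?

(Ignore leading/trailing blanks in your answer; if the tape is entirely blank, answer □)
Step 0: [q0]10111 (head at position 0)
Step 1: δ(q0, 1) = (q0, 1, R)  ⊢  1[q0]0111 (head at position 1)
Step 2: δ(q0, 0) = (q0, 0, R)  ⊢  10[q0]111 (head at position 2)
Step 3: δ(q0, 1) = (q0, 1, R)  ⊢  101[q0]11 (head at position 3)
Step 4: δ(q0, 1) = (q0, 1, R)  ⊢  1011[q0]1 (head at position 4)
Step 5: δ(q0, 1) = (q0, 1, R)  ⊢  10111[q0]□ (head at position 5)
Step 6: δ(q0, □) = (q1, □, L)  ⊢  1011[q1]1□ (head at position 4)
Tape after 6 steps (ignoring surrounding blanks): 10111

Final answer: Tape: 10111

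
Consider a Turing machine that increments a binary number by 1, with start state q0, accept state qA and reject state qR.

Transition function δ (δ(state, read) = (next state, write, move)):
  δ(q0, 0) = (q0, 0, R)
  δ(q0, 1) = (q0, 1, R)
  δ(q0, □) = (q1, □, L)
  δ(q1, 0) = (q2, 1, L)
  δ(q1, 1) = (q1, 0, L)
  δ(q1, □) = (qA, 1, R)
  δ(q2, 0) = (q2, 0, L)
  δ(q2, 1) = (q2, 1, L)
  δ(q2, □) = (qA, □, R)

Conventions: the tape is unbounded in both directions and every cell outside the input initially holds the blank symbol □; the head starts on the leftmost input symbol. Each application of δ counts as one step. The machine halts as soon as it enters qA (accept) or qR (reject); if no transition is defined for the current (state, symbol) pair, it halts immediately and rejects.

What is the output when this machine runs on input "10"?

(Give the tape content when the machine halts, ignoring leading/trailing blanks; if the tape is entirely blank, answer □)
Step 0: [q0]10 (head at position 0)
Step 1: δ(q0, 1) = (q0, 1, R)  ⊢  1[q0]0 (head at position 1)
Step 2: δ(q0, 0) = (q0, 0, R)  ⊢  10[q0]□ (head at position 2)
Step 3: δ(q0, □) = (q1, □, L)  ⊢  1[q1]0□ (head at position 1)
Step 4: δ(q1, 0) = (q2, 1, L)  ⊢  [q2]11□ (head at position 0)
Step 5: δ(q2, 1) = (q2, 1, L)  ⊢  [q2]□11□ (head at position -1)
Step 6: δ(q2, □) = (qA, □, R)  ⊢  □[qA]11□ (head at position 0)
The machine is in qA, so it halts and accepts.
Tape content when halted (ignoring surrounding blanks): 11

Final answer: Output: 11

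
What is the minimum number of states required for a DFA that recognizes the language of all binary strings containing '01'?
Language: binary strings containing '01'
Lower bound (Myhill–Nerode): the prefixes ε, 0, 01 are pairwise distinguishable:
  ε vs 01: suffix ε distinguishes them (ε is rejected, 01 is accepted)
  0 vs 01: suffix ε distinguishes them (0 is rejected, 01 is accepted)
  ε vs 0: suffix 1 distinguishes them (ε·1 = 1 is rejected, 0·1 = 01 is accepted)
So any DFA needs at least 3 states.
Upper bound: a DFA with 3 states exists (one state per class above: 'no progress', 'last symbol 0', and 'seen 01' (accepting sink)).
Minimum states: 3

Final answer: 3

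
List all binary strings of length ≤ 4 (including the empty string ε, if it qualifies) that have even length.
Checking every binary string of length 0 to 4:
  Length 0: accepted: ε | rejected: (none)
  Length 1: accepted: (none) | rejected: 0, 1
  Length 2: accepted: 00, 01, 10, 11 | rejected: (none)
  Length 3: accepted: (none) | rejected: 000, 001, 010, 011, 100, 101, 110, 111
  Length 4: accepted: 0000, 0001, 0010, 0011, 0100, 0101, 0110, 0111, 1000, 1001, 1010, 1011, 1100, 1101, 1110, 1111 | rejected: (none)
Total: 21 string(s).

Final answer: ε, 00, 01, 10, 11, 0000, 0001, 0010, 0011, 0100, 0101, 0110, 0111, 1000, 1001, 1010, 1011, 1100, 1101, 1110, 1111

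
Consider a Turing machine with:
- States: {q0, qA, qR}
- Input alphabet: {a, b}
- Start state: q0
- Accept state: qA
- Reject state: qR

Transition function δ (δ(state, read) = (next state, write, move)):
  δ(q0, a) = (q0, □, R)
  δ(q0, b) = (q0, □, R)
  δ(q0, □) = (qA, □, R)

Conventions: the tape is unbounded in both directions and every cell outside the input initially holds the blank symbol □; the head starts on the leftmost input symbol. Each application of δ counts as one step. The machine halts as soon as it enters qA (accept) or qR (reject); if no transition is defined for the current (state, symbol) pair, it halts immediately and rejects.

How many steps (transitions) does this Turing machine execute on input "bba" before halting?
Step 0: [q0]bba (head at position 0)
Step 1: δ(q0, b) = (q0, □, R)  ⊢  □[q0]ba (head at position 1)
Step 2: δ(q0, b) = (q0, □, R)  ⊢  □□[q0]a (head at position 2)
Step 3: δ(q0, a) = (q0, □, R)  ⊢  □□□[q0]□ (head at position 3)
Step 4: δ(q0, □) = (qA, □, R)  ⊢  □□□□[qA]□ (head at position 4)
The machine is in qA, so it halts and accepts.
Number of transitions executed: 4.

Final answer: 4 steps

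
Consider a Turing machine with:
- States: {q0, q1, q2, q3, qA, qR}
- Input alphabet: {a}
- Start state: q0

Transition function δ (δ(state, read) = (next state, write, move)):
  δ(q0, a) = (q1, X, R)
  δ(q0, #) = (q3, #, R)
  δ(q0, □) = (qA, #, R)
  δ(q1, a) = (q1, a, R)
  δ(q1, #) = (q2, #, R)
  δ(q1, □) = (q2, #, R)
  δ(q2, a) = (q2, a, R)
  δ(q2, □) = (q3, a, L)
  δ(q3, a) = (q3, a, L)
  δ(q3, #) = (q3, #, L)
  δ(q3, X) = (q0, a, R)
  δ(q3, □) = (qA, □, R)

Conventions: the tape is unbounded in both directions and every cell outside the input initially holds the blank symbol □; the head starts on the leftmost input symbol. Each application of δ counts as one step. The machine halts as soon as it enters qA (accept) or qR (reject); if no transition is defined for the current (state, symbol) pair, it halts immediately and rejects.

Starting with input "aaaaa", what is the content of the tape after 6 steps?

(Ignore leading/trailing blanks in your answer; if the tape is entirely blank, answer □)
Step 0: [q0]aaaaa (head at position 0)
Step 1: δ(q0, a) = (q1, X, R)  ⊢  X[q1]aaaa (head at position 1)
Step 2: δ(q1, a) = (q1, a, R)  ⊢  Xa[q1]aaa (head at position 2)
Step 3: δ(q1, a) = (q1, a, R)  ⊢  Xaa[q1]aa (head at position 3)
Step 4: δ(q1, a) = (q1, a, R)  ⊢  Xaaa[q1]a (head at position 4)
Step 5: δ(q1, a) = (q1, a, R)  ⊢  Xaaaa[q1]□ (head at position 5)
Step 6: δ(q1, □) = (q2, #, R)  ⊢  Xaaaa#[q2]□ (head at position 6)
Tape after 6 steps (ignoring surrounding blanks): Xaaaa#

Final answer: Tape: Xaaaa#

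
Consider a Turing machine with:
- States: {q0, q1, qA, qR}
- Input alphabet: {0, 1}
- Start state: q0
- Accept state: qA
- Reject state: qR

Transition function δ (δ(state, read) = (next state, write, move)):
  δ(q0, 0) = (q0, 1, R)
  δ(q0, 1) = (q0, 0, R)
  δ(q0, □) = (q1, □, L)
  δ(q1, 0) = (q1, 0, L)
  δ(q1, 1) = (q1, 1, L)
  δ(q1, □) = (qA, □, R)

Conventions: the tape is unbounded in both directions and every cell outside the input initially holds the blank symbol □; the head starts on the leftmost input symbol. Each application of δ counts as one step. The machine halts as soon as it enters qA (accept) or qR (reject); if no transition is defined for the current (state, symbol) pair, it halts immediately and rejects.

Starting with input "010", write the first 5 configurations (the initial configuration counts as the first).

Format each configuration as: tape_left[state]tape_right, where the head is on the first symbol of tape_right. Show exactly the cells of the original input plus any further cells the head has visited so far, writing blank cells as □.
Step 0: [q0]010 (head at position 0)
Step 1: δ(q0, 0) = (q0, 1, R)  ⊢  1[q0]10 (head at position 1)
Step 2: δ(q0, 1) = (q0, 0, R)  ⊢  10[q0]0 (head at position 2)
Step 3: δ(q0, 0) = (q0, 1, R)  ⊢  101[q0]□ (head at position 3)
Step 4: δ(q0, □) = (q1, □, L)  ⊢  10[q1]1□ (head at position 2)

Final answer: [q0]010 ⊢ 1[q0]10 ⊢ 10[q0]0 ⊢ 101[q0]□ ⊢ 10[q1]1□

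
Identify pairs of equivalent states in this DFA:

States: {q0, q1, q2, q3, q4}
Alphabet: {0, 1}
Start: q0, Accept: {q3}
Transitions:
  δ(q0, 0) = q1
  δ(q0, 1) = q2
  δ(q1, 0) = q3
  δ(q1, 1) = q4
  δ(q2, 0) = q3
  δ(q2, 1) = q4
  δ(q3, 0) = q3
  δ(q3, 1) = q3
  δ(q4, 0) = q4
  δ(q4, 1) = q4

Using the table-filling algorithm:
Round 0 – mark pairs where exactly one state is accepting: (q0,q3), (q1,q3), (q2,q3), (q3,q4)
Round 1 – newly marked: (q0,q1) [on 0: q1 vs q3, already marked]; (q0,q2) [on 0: q1 vs q3, already marked]; (q1,q4) [on 0: q3 vs q4, already marked]; (q2,q4) [on 0: q3 vs q4, already marked]
Round 2 – newly marked: (q0,q4) [on 0: q1 vs q4, already marked]
No further pairs can be marked.
(q1, q2) unmarked: δ(q1,0)=q3, δ(q2,0)=q3; δ(q1,1)=q4, δ(q2,1)=q4 → equivalent
Equivalent pairs: (q1, q2)

Final answer: Equivalent pairs: (q1, q2)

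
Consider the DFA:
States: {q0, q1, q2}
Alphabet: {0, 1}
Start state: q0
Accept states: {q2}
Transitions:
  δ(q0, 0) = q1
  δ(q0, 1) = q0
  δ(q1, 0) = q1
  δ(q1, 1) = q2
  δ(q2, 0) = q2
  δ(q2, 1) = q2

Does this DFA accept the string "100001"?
Processing string "100001":
  q0 --1--> q0
  q0 --0--> q1
  q1 --0--> q1
  q1 --0--> q1
  q1 --0--> q1
  q1 --1--> q2
Final state: q2
Accept states: {q2}
q2 is an accept state, so the string is accepted.

Final answer: Yes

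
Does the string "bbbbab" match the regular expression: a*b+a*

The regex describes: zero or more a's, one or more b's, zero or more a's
No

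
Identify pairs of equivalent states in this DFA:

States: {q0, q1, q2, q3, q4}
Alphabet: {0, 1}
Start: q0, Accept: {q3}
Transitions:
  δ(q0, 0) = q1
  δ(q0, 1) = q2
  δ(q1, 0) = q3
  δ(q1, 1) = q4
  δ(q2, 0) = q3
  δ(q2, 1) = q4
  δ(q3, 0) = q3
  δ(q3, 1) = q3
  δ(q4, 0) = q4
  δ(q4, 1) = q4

Using the table-filling algorithm:
Round 0 – mark pairs where exactly one state is accepting: (q0,q3), (q1,q3), (q2,q3), (q3,q4)
Round 1 – newly marked: (q0,q1) [on 0: q1 vs q3, already marked]; (q0,q2) [on 0: q1 vs q3, already marked]; (q1,q4) [on 0: q3 vs q4, already marked]; (q2,q4) [on 0: q3 vs q4, already marked]
Round 2 – newly marked: (q0,q4) [on 0: q1 vs q4, already marked]
No further pairs can be marked.
(q1, q2) unmarked: δ(q1,0)=q3, δ(q2,0)=q3; δ(q1,1)=q4, δ(q2,1)=q4 → equivalent
Equivalent pairs: (q1, q2)

Final answer: Equivalent pairs: (q1, q2)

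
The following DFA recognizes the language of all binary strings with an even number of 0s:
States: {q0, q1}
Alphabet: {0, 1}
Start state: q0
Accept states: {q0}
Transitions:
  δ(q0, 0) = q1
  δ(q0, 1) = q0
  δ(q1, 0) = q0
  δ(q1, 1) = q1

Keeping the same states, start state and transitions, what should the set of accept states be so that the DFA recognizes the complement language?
The DFA is complete (every state has a transition on every symbol), so the complement
is recognized by the same DFA with accepting and non-accepting states swapped.
Original accept states: {q0}
Complement accept states = All states - Original accept states
= {q0, q1} - {q0}
= {q1}
Complement language: strings with an ODD number of 0s

Final answer: {q1}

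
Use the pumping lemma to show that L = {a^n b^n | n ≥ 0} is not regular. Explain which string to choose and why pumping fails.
Language: L = {a^n b^n | n ≥ 0} (equal numbers of a's followed by b's)
Step 1: Assume for contradiction that L is regular, with pumping length p.
Step 2: Choose s = a^p b^p. Then s ∈ L (it has p a's followed by p b's) and |s| ≥ p.
Step 3: Consider any decomposition s = xyz with |xy| ≤ p and |y| > 0. Since |xy| ≤ p and the first p symbols of s are all a's, y = a^k for some k with 1 ≤ k ≤ p.
Step 4: Pumping up (i = 2): xy²z = a^(p+k) b^p, which has more a's than b's, so xy²z ∉ L.
This contradicts the pumping lemma, so L is not regular.

Final answer: Choose s = a^p b^p. Since |xy| ≤ p, y = a^k with k ≥ 1. Then xy²z = a^(p+k) b^p ∉ L.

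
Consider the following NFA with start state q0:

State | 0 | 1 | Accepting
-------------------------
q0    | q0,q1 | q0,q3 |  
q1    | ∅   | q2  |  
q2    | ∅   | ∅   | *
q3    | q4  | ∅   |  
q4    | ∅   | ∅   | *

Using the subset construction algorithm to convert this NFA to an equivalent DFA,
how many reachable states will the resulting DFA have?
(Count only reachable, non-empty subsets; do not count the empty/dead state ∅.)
Start subset: {q0}
{q0}: on 0 → {q0, q1}, on 1 → {q0, q3}
{q0, q1}: on 0 → {q0, q1}, on 1 → {q0, q2, q3}
{q0, q3}: on 0 → {q0, q1, q4}, on 1 → {q0, q3}
{q0, q2, q3}: on 0 → {q0, q1, q4}, on 1 → {q0, q3}
{q0, q1, q4}: on 0 → {q0, q1}, on 1 → {q0, q2, q3}
Reachable non-empty subsets: {q0}, {q0, q1}, {q0, q3}, {q0, q2, q3}, {q0, q1, q4} — 5 in total.

Final answer: 5 states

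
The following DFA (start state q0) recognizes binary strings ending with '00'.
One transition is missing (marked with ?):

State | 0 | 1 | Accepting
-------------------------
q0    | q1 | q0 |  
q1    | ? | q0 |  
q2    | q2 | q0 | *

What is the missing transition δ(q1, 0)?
q2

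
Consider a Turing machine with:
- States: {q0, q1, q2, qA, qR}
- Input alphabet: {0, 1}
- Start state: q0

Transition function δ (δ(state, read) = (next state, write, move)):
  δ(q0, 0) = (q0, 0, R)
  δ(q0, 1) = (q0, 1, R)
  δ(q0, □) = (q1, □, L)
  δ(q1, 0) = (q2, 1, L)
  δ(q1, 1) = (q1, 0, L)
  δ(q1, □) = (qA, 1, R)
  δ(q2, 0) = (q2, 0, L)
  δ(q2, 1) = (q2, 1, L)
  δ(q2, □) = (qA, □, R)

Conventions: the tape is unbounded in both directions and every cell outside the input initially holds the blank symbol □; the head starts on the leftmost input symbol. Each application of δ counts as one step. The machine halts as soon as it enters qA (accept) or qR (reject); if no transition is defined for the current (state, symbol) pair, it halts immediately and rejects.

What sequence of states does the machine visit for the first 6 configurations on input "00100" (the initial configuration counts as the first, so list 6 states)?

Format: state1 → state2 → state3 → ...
Step 0: [q0]00100 (head at position 0)
Step 1: δ(q0, 0) = (q0, 0, R)  ⊢  0[q0]0100 (head at position 1)
Step 2: δ(q0, 0) = (q0, 0, R)  ⊢  00[q0]100 (head at position 2)
Step 3: δ(q0, 1) = (q0, 1, R)  ⊢  001[q0]00 (head at position 3)
Step 4: δ(q0, 0) = (q0, 0, R)  ⊢  0010[q0]0 (head at position 4)
Step 5: δ(q0, 0) = (q0, 0, R)  ⊢  00100[q0]□ (head at position 5)
Reading off the states of these 6 configurations: q0 → q0 → q0 → q0 → q0 → q0

Final answer: q0 → q0 → q0 → q0 → q0 → q0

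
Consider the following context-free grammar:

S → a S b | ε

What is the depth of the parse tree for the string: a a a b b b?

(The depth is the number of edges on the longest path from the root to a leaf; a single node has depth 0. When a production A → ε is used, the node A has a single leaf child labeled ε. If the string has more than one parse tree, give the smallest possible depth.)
The only parse tree applies S → a S b 3 times (once per matching a…b pair) and then S → ε.
The S nodes sit at depths 0, 1, …, 3; the innermost S (depth 3) has the single child ε at depth 4.
The terminal leaves a, b are at depths 1..3, so the longest root-to-leaf path is S → S → … → S → ε with 4 edges.
Depth = 4.

Final answer: 4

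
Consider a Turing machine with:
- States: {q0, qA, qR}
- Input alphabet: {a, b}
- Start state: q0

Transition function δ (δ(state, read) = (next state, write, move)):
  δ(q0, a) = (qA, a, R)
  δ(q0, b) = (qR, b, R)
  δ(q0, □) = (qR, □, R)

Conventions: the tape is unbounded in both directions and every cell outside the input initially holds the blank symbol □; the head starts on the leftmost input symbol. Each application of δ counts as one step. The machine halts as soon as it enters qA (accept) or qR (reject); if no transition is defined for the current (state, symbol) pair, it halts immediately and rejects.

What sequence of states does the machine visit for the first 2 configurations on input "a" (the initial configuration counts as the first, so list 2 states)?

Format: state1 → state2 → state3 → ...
Step 0: [q0]a (head at position 0)
Step 1: δ(q0, a) = (qA, a, R)  ⊢  a[qA]□ (head at position 1)
Reading off the states of these 2 configurations: q0 → qA

Final answer: q0 → qA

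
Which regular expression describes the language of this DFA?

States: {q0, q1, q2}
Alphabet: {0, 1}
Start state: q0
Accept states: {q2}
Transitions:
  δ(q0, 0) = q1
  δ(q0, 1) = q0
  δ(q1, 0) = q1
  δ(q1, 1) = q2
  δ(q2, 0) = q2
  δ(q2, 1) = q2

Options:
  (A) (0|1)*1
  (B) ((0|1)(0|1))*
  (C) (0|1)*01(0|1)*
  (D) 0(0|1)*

Testing sample strings against the DFA:
  '0100' -> accepted
  '001' -> accepted
  '01000' -> accepted
  '1011' -> accepted
Checking each option for a counterexample:
  (A) (0|1)*1: '1' is rejected by the DFA but matches the regex → eliminated
  (B) ((0|1)(0|1))*: ε is rejected by the DFA but matches the regex → eliminated
  (C) (0|1)*01(0|1)*: agrees with the DFA on all strings of length ≤ 4
  (D) 0(0|1)*: '0' is rejected by the DFA but matches the regex → eliminated
Only (C) (0|1)*01(0|1)* is consistent with the DFA.

Final answer: (C) (0|1)*01(0|1)*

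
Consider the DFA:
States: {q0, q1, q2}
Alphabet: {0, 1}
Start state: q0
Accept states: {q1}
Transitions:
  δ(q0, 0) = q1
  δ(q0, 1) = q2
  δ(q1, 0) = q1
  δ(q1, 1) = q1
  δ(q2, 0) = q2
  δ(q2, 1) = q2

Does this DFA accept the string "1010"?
Processing string "1010":
  q0 --1--> q2
  q2 --0--> q2
  q2 --1--> q2
  q2 --0--> q2
Final state: q2
Accept states: {q1}
q2 is not an accept state, so the string is rejected.

Final answer: No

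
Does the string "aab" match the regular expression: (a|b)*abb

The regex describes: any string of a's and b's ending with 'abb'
No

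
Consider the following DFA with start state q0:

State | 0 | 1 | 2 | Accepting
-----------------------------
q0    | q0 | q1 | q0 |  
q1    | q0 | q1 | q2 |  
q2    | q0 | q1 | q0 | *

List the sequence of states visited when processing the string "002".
q0 → q0 → q0 → q0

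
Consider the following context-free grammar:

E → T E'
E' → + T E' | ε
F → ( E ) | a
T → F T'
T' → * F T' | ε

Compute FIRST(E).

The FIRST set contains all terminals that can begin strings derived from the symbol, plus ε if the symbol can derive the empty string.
FIRST(F): F → ( E ) contributes '(' and F → a contributes 'a', so FIRST(F) = {(, a}. F is not nullable.
FIRST(T): T → F T' begins with F, and F is not nullable, so FIRST(T) = FIRST(F) = {(, a}.
FIRST(E): E → T E' begins with T, and T is not nullable, so FIRST(E) = FIRST(T) = {(, a}.

Final answer: {(, a}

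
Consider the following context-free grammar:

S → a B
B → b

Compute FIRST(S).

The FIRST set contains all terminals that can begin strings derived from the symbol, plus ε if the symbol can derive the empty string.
S has the single production S → a B, whose right-hand side begins with the terminal a. So FIRST(S) = {a}.

Final answer: {a}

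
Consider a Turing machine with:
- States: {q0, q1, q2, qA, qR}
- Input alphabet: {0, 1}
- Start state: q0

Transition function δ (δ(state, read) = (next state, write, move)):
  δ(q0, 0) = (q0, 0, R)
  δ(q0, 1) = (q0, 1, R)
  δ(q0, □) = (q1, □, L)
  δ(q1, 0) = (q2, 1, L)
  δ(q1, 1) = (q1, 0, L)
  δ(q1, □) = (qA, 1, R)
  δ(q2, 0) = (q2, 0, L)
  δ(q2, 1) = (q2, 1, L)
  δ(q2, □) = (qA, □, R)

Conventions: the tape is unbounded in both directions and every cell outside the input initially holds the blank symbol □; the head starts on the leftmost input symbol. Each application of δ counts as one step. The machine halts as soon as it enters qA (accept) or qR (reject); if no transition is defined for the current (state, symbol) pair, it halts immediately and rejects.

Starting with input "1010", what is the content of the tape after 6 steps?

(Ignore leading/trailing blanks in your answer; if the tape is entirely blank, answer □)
Step 0: [q0]1010 (head at position 0)
Step 1: δ(q0, 1) = (q0, 1, R)  ⊢  1[q0]010 (head at position 1)
Step 2: δ(q0, 0) = (q0, 0, R)  ⊢  10[q0]10 (head at position 2)
Step 3: δ(q0, 1) = (q0, 1, R)  ⊢  101[q0]0 (head at position 3)
Step 4: δ(q0, 0) = (q0, 0, R)  ⊢  1010[q0]□ (head at position 4)
Step 5: δ(q0, □) = (q1, □, L)  ⊢  101[q1]0□ (head at position 3)
Step 6: δ(q1, 0) = (q2, 1, L)  ⊢  10[q2]11□ (head at position 2)
Tape after 6 steps (ignoring surrounding blanks): 1011

Final answer: Tape: 1011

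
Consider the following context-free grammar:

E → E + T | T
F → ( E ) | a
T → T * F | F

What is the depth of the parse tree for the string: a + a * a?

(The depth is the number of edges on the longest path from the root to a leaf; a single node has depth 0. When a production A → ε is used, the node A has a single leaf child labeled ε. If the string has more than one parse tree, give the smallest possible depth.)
The grammar is unambiguous; the parse tree of a + a * a is:
E → E + T at the root (depth 0).
  Left E (depth 1) → T (2) → F (3) → a (4).
  Right T (depth 1) → T * F; that T (2) → F (3) → a (4); F (2) → a (3).
The longest root-to-leaf paths have 4 edges.
Depth = 4.

Final answer: 4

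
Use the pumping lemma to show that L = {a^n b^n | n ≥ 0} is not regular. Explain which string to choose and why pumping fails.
Language: L = {a^n b^n | n ≥ 0} (equal numbers of a's followed by b's)
Step 1: Assume for contradiction that L is regular, with pumping length p.
Step 2: Choose s = a^p b^p. Then s ∈ L (it has p a's followed by p b's) and |s| ≥ p.
Step 3: Consider any decomposition s = xyz with |xy| ≤ p and |y| > 0. Since |xy| ≤ p and the first p symbols of s are all a's, y = a^k for some k with 1 ≤ k ≤ p.
Step 4: Pumping up (i = 2): xy²z = a^(p+k) b^p, which has more a's than b's, so xy²z ∉ L.
This contradicts the pumping lemma, so L is not regular.

Final answer: Choose s = a^p b^p. Since |xy| ≤ p, y = a^k with k ≥ 1. Then xy²z = a^(p+k) b^p ∉ L.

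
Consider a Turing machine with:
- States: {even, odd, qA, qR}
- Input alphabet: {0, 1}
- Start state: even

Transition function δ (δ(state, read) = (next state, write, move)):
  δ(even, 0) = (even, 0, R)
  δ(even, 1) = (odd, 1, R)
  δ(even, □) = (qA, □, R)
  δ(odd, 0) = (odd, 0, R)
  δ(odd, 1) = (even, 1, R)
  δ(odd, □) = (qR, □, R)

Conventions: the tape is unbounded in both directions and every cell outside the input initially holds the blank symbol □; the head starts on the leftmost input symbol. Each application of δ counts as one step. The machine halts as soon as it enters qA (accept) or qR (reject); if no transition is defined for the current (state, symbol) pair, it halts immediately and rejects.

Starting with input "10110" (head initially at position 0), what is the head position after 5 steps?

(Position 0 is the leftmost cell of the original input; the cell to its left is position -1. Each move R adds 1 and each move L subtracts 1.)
Step 0: [even]10110 (head at position 0)
Step 1: δ(even, 1) = (odd, 1, R)  ⊢  1[odd]0110 (head at position 1)
Step 2: δ(odd, 0) = (odd, 0, R)  ⊢  10[odd]110 (head at position 2)
Step 3: δ(odd, 1) = (even, 1, R)  ⊢  101[even]10 (head at position 3)
Step 4: δ(even, 1) = (odd, 1, R)  ⊢  1011[odd]0 (head at position 4)
Step 5: δ(odd, 0) = (odd, 0, R)  ⊢  10110[odd]□ (head at position 5)
Head position after 5 steps: 5

Final answer: Position 5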